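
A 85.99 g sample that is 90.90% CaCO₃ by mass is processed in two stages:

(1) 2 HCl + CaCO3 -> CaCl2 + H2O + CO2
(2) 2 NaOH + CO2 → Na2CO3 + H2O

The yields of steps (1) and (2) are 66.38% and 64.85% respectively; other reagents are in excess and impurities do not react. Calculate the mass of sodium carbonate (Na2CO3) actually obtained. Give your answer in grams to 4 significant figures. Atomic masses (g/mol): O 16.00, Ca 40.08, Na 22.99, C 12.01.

35.63 g

Pure CaCO3 = 85.99 × 0.9090 = 78.165 g.
M(CaCO3) = 40.08 + 12.01 + 3(16.00) = 100.09 g/mol.
M(Na2CO3) = 2(22.99) + 12.01 + 3(16.00) = 105.99 g/mol.
n(CaCO3) = 78.165 / 100.09 = 0.78095 mol.
Step 1 (CaCO3:CO2 = 1:1): theoretical n(CO2) = 0.78095 mol; at 66.38% yield, n(CO2) = 0.51839 mol.
Step 2 (CO2:Na2CO3 = 1:1): theoretical n(Na2CO3) = 0.51839 mol, so theoretical mass = 0.51839 × 105.99 = 54.944 g.
At 64.85% yield, actual mass of Na2CO3 = 54.944 × 0.6485 = 35.631 g.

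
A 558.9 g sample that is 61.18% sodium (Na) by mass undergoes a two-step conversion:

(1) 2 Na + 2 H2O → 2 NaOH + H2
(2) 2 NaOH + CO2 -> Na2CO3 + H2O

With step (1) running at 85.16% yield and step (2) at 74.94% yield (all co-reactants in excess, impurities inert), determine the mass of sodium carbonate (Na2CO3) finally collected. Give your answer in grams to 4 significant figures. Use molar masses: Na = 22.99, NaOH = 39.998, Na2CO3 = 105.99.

503.0 g

Pure Na = 558.9 × 0.6118 = 341.94 g.
n(Na) = 341.94 / 22.99 = 14.873 mol.
Step 1 (Na:NaOH = 2:2): theoretical n(NaOH) = 14.873 mol; at 85.16% yield, n(NaOH) = 12.666 mol.
Step 2 (NaOH:Na2CO3 = 2:1): theoretical n(Na2CO3) = 6.3330 mol, so theoretical mass = 6.3330 × 105.99 = 671.24 g.
At 74.94% yield, actual mass of Na2CO3 = 671.24 × 0.7494 = 503.02 g.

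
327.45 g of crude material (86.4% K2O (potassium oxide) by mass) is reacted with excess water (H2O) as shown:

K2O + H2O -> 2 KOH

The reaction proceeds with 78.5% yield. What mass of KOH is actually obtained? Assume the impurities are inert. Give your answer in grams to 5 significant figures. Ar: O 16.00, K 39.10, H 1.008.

264.56 g

Pure K2O available = 327.45 g × 0.864 = 282.917 g.
M(K2O) = 2(39.10) + 16.00 = 94.20 g/mol.
M(KOH) = 39.10 + 16.00 + 1.008 = 56.108 g/mol.
n(K2O) = 282.917 g / 94.20 g/mol = 3.00336 mol.
From the equation the K2O:KOH mole ratio is 1:2, so n(KOH) = 3.00336 × 2/1 = 6.00673 mol.
Mass of KOH = 6.00673 mol × 56.108 g/mol = 337.025 g.
Actual mass collected = 337.025 g × 0.785 = 264.565 g.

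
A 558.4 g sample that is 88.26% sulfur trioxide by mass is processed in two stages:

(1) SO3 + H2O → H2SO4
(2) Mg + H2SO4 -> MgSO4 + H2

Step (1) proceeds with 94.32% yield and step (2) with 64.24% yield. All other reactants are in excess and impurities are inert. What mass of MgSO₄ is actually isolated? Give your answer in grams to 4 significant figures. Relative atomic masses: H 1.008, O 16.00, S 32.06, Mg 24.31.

449.0 g

Pure SO3 = 558.4 × 0.8826 = 492.84 g.
M(SO3) = 32.06 + 3(16.00) = 80.06 g/mol.
M(MgSO4) = 24.31 + 32.06 + 4(16.00) = 120.37 g/mol.
n(SO3) = 492.84 / 80.06 = 6.1559 mol.
Step 1 (SO3:H2SO4 = 1:1): theoretical n(H2SO4) = 6.1559 mol; at 94.32% yield, n(H2SO4) = 5.8063 mol.
Step 2 (H2SO4:MgSO4 = 1:1): theoretical n(MgSO4) = 5.8063 mol, so theoretical mass = 5.8063 × 120.37 = 698.90 g.
At 64.24% yield, actual mass of MgSO4 = 698.90 × 0.6424 = 448.97 g.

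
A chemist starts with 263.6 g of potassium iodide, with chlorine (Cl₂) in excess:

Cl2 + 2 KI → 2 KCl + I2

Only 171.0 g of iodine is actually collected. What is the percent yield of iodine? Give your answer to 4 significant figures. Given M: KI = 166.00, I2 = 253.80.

84.86 %

n(KI) = 263.60 g / 166.00 g/mol = 1.5880 mol.
From the equation the KI:I2 mole ratio is 2:1, so n(I2) = 1.5880 × 1/2 = 0.79398 mol.
Mass of I2 = 0.79398 mol × 253.80 g/mol = 201.51 g.
This is the theoretical yield. Percent yield = 171.0 g / 201.51 g × 100% = 84.859%.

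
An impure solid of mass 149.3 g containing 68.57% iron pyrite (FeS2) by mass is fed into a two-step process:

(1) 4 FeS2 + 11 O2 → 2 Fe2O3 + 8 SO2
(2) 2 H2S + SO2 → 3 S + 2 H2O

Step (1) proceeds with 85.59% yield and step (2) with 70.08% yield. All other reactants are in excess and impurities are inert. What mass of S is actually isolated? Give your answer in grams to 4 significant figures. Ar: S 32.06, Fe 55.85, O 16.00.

Pure FeS2 = 149.3 × 0.6857 = 102.38 g.
M(FeS2) = 55.85 + 2(32.06) = 119.97 g/mol.
M(S) = 32.06 g/mol.
n(FeS2) = 102.38 / 119.97 = 0.85334 mol.
Step 1 (FeS2:SO2 = 4:8): theoretical n(SO2) = 1.7067 mol; at 85.59% yield, n(SO2) = 1.4607 mol.
Step 2 (SO2:S = 1:3): theoretical n(S) = 4.3822 mol, so theoretical mass = 4.3822 × 32.06 = 140.49 g.
At 70.08% yield, actual mass of S = 140.49 × 0.7008 = 98.458 g.

98.46 g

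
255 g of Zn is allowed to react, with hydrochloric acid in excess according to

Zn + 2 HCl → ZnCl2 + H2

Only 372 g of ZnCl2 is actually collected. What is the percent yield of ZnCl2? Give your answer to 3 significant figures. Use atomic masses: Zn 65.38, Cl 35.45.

70.0 %

M(Zn) = 65.38 g/mol.
M(ZnCl2) = 65.38 + 2(35.45) = 136.28 g/mol.
n(Zn) = 255.0 g / 65.38 g/mol = 3.900 mol.
From the equation the Zn:ZnCl2 mole ratio is 1:1, so n(ZnCl2) = 3.900 × 1/1 = 3.900 mol.
Mass of ZnCl2 = 3.900 mol × 136.28 g/mol = 531.5 g.
This is the theoretical yield. Percent yield = 372 g / 531.5 g × 100% = 69.99%.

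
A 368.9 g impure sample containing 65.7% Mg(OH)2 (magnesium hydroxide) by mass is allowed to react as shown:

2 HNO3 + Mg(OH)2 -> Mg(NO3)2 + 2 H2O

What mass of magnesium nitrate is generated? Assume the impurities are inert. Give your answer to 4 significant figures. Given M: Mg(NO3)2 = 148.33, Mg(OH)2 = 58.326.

Mass of pure Mg(OH)2 = 368.9 g × 0.657 = 242.37 g.
n(Mg(OH)2) = 242.37 g / 58.326 g/mol = 4.1554 mol.
From the equation the Mg(OH)2:Mg(NO3)2 mole ratio is 1:1, so n(Mg(NO3)2) = 4.1554 × 1/1 = 4.1554 mol.
Mass of Mg(NO3)2 = 4.1554 mol × 148.33 g/mol = 616.37 g.

616.4 g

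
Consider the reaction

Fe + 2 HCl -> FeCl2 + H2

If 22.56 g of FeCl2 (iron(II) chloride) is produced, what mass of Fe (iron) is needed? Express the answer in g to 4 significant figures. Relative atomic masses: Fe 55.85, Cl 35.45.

M(FeCl2) = 55.85 + 2(35.45) = 126.75 g/mol.
M(Fe) = 55.85 g/mol.
n(FeCl2) = 22.560 g / 126.75 g/mol = 0.17799 mol.
From the equation the FeCl2:Fe mole ratio is 1:1, so n(Fe) = 0.17799 × 1/1 = 0.17799 mol.
Mass of Fe = 0.17799 mol × 55.85 g/mol = 9.9406 g.

9.941 g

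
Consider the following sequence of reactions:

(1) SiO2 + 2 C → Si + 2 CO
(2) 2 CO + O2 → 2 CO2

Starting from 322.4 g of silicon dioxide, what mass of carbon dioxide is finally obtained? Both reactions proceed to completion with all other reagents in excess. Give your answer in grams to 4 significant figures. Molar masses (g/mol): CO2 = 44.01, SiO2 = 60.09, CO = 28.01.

472.3 g

n(SiO2) = 322.40 / 60.09 = 5.3653 mol.
Step 1 gives a 1:2 ratio of SiO2 to CO, so n(CO) = 10.731 mol.
In step 2 the CO:CO2 ratio is 2:2, so n(CO2) = 10.731 mol.
Mass of CO2 = 10.731 × 44.01 = 472.25 g.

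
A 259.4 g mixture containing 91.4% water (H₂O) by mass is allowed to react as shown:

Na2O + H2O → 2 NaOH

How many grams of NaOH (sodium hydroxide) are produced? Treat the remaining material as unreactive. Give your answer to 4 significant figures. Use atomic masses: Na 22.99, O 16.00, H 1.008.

Mass of pure H2O = 259.4 g × 0.914 = 237.09 g.
M(H2O) = 2(1.008) + 16.00 = 18.016 g/mol.
M(NaOH) = 22.99 + 16.00 + 1.008 = 39.998 g/mol.
n(H2O) = 237.09 g / 18.016 g/mol = 13.160 mol.
From the equation the H2O:NaOH mole ratio is 1:2, so n(NaOH) = 13.160 × 2/1 = 26.320 mol.
Mass of NaOH = 26.320 mol × 39.998 g/mol = 1052.8 g.

1053 g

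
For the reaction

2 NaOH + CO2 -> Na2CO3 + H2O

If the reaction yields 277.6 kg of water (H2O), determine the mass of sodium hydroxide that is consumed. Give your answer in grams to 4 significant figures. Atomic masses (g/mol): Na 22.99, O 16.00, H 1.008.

1233000 g

M(H2O) = 2(1.008) + 16.00 = 18.016 g/mol.
M(NaOH) = 22.99 + 16.00 + 1.008 = 39.998 g/mol.
Convert: 277.6 kg = 277600 g.
n(H2O) = 277600 g / 18.016 g/mol = 15409 mol.
From the equation the H2O:NaOH mole ratio is 1:2, so n(NaOH) = 15409 × 2/1 = 30817 mol.
Mass of NaOH = 30817 mol × 39.998 g/mol = 1.2326 × 10^6 g.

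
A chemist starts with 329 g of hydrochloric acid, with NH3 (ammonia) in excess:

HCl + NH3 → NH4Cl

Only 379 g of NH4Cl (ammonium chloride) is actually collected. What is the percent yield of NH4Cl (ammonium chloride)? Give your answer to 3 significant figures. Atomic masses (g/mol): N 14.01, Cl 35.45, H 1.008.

78.5 %

M(HCl) = 1.008 + 35.45 = 36.458 g/mol.
M(NH4Cl) = 14.01 + 4(1.008) + 35.45 = 53.492 g/mol.
n(HCl) = 329.0 g / 36.458 g/mol = 9.024 mol.
From the equation the HCl:NH4Cl mole ratio is 1:1, so n(NH4Cl) = 9.024 × 1/1 = 9.024 mol.
Mass of NH4Cl = 9.024 mol × 53.492 g/mol = 482.7 g.
This is the theoretical yield. Percent yield = 379 g / 482.7 g × 100% = 78.51%.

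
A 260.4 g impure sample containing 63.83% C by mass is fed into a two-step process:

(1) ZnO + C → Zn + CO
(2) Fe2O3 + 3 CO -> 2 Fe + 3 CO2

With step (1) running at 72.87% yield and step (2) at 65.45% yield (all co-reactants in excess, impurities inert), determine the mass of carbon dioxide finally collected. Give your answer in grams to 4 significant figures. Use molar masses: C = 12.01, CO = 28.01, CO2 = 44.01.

Pure C = 260.4 × 0.6383 = 166.21 g.
n(C) = 166.21 / 12.01 = 13.840 mol.
Step 1 (C:CO = 1:1): theoretical n(CO) = 13.840 mol; at 72.87% yield, n(CO) = 10.085 mol.
Step 2 (CO:CO2 = 3:3): theoretical n(CO2) = 10.085 mol, so theoretical mass = 10.085 × 44.01 = 443.84 g.
At 65.45% yield, actual mass of CO2 = 443.84 × 0.6545 = 290.49 g.

290.5 g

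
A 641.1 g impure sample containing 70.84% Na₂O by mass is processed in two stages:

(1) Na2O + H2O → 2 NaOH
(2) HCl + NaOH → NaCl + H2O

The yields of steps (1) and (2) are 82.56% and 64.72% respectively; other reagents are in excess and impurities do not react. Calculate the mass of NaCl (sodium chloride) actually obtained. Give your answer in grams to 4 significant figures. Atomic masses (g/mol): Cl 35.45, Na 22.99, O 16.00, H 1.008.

457.6 g

Pure Na2O = 641.1 × 0.7084 = 454.16 g.
M(Na2O) = 2(22.99) + 16.00 = 61.98 g/mol.
M(NaCl) = 22.99 + 35.45 = 58.44 g/mol.
n(Na2O) = 454.16 / 61.98 = 7.3274 mol.
Step 1 (Na2O:NaOH = 1:2): theoretical n(NaOH) = 14.655 mol; at 82.56% yield, n(NaOH) = 12.099 mol.
Step 2 (NaOH:NaCl = 1:1): theoretical n(NaCl) = 12.099 mol, so theoretical mass = 12.099 × 58.44 = 707.07 g.
At 64.72% yield, actual mass of NaCl = 707.07 × 0.6472 = 457.62 g.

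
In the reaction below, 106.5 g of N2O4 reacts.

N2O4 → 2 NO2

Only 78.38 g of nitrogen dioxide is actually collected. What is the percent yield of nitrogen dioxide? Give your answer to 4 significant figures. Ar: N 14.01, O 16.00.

M(N2O4) = 2(14.01) + 4(16.00) = 92.02 g/mol.
M(NO2) = 14.01 + 2(16.00) = 46.01 g/mol.
n(N2O4) = 106.50 g / 92.02 g/mol = 1.1574 mol.
From the equation the N2O4:NO2 mole ratio is 1:2, so n(NO2) = 1.1574 × 2/1 = 2.3147 mol.
Mass of NO2 = 2.3147 mol × 46.01 g/mol = 106.50 g.
This is the theoretical yield. Percent yield = 78.38 g / 106.50 g × 100% = 73.596%.

73.60 %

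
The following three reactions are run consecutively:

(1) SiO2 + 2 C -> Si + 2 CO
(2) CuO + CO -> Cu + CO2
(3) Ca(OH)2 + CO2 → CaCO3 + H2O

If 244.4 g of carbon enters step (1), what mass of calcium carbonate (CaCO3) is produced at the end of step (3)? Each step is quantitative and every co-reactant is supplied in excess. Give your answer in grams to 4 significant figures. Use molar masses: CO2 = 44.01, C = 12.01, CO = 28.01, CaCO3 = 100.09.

2037 g

n(C) = 244.4 / 12.01 = 20.350 mol.
Reaction (1): C→CO ratio 2:2 ⇒ n(CO) = 20.350 mol.
Reaction (2): CO→CO2 ratio 1:1 ⇒ n(CO2) = 20.350 mol.
Reaction (3): CO2→CaCO3 ratio 1:1 ⇒ n(CaCO3) = 20.350 mol.
Mass of CaCO3 = 20.350 × 100.09 = 2036.8 g.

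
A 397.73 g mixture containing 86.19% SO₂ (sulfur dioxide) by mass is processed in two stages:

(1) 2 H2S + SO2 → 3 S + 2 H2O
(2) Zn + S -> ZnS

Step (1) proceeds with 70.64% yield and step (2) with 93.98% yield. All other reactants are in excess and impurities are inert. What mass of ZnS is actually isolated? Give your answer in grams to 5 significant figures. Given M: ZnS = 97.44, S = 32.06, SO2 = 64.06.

1038.5 g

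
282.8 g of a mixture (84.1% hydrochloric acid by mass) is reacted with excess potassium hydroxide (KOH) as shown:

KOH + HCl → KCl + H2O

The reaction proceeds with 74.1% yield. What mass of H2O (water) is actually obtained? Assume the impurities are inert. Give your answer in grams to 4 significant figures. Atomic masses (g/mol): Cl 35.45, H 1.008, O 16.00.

Pure HCl available = 282.8 g × 0.841 = 237.83 g.
M(HCl) = 1.008 + 35.45 = 36.458 g/mol.
M(H2O) = 2(1.008) + 16.00 = 18.016 g/mol.
n(HCl) = 237.83 g / 36.458 g/mol = 6.5235 mol.
From the equation the HCl:H2O mole ratio is 1:1, so n(H2O) = 6.5235 × 1/1 = 6.5235 mol.
Mass of H2O = 6.5235 mol × 18.016 g/mol = 117.53 g.
Actual mass collected = 117.53 g × 0.741 = 87.088 g.

87.09 g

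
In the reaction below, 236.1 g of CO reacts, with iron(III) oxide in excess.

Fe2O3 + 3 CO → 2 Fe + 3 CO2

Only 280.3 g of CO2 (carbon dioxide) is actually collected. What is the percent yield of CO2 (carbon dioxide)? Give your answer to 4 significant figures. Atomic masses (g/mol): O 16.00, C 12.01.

M(CO) = 12.01 + 16.00 = 28.01 g/mol.
M(CO2) = 12.01 + 2(16.00) = 44.01 g/mol.
n(CO) = 236.10 g / 28.01 g/mol = 8.4291 mol.
From the equation the CO:CO2 mole ratio is 3:3, so n(CO2) = 8.4291 × 3/3 = 8.4291 mol.
Mass of CO2 = 8.4291 mol × 44.01 g/mol = 370.97 g.
This is the theoretical yield. Percent yield = 280.3 g / 370.97 g × 100% = 75.559%.

75.56 %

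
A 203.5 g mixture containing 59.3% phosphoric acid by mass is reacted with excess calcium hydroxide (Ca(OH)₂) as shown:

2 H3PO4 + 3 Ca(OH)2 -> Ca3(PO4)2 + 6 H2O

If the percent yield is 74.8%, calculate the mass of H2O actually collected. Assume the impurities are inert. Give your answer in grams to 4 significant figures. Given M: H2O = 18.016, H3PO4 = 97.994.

Pure H3PO4 available = 203.5 g × 0.593 = 120.68 g.
n(H3PO4) = 120.68 g / 97.994 g/mol = 1.2315 mol.
From the equation the H3PO4:H2O mole ratio is 2:6, so n(H2O) = 1.2315 × 6/2 = 3.6944 mol.
Mass of H2O = 3.6944 mol × 18.016 g/mol = 66.558 g.
Actual mass collected = 66.558 g × 0.748 = 49.785 g.

49.79 g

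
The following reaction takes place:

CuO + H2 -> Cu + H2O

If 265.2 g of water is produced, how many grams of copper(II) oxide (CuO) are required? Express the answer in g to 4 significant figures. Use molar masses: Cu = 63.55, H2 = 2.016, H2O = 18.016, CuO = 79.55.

1171 g

n(H2O) = 265.20 g / 18.016 g/mol = 14.720 mol.
From the equation the H2O:CuO mole ratio is 1:1, so n(CuO) = 14.720 × 1/1 = 14.720 mol.
Mass of CuO = 14.720 mol × 79.55 g/mol = 1171.0 g.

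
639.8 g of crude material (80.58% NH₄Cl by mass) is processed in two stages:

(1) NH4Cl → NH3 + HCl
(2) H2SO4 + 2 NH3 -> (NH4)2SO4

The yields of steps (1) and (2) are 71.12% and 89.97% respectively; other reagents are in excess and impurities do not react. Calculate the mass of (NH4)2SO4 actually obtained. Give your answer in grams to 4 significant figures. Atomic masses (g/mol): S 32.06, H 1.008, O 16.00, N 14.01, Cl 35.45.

407.5 g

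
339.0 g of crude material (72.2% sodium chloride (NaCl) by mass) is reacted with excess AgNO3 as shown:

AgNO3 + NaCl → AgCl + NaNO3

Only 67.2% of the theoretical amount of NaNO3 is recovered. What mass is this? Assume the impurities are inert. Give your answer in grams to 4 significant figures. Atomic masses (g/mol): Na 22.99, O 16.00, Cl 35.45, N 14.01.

239.2 g

Pure NaCl available = 339.0 g × 0.722 = 244.76 g.
M(NaCl) = 22.99 + 35.45 = 58.44 g/mol.
M(NaNO3) = 22.99 + 14.01 + 3(16.00) = 85.00 g/mol.
n(NaCl) = 244.76 g / 58.44 g/mol = 4.1882 mol.
From the equation the NaCl:NaNO3 mole ratio is 1:1, so n(NaNO3) = 4.1882 × 1/1 = 4.1882 mol.
Mass of NaNO3 = 4.1882 mol × 85.00 g/mol = 356.00 g.
Actual mass collected = 356.00 g × 0.672 = 239.23 g.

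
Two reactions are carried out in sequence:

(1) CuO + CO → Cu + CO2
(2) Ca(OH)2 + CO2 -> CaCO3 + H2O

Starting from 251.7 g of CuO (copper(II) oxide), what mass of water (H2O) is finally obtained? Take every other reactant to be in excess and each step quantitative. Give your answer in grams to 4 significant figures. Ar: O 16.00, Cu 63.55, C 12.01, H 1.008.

57.00 g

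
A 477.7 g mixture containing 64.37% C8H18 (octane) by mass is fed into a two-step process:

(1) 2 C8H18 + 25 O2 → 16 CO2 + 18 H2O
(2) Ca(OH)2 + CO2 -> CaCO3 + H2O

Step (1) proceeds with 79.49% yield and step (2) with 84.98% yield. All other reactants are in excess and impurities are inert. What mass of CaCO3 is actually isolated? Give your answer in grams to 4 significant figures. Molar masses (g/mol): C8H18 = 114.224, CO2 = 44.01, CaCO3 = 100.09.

Pure C8H18 = 477.7 × 0.6437 = 307.50 g.
n(C8H18) = 307.50 / 114.224 = 2.6920 mol.
Step 1 (C8H18:CO2 = 2:16): theoretical n(CO2) = 21.536 mol; at 79.49% yield, n(CO2) = 17.119 mol.
Step 2 (CO2:CaCO3 = 1:1): theoretical n(CaCO3) = 17.119 mol, so theoretical mass = 17.119 × 100.09 = 1713.5 g.
At 84.98% yield, actual mass of CaCO3 = 1713.5 × 0.8498 = 1456.1 g.

1456 g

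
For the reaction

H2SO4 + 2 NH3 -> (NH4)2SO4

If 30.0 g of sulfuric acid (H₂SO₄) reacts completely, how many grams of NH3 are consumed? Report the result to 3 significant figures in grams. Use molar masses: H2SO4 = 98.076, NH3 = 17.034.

n(H2SO4) = 30.00 g / 98.076 g/mol = 0.3059 mol.
From the equation the H2SO4:NH3 mole ratio is 1:2, so n(NH3) = 0.3059 × 2/1 = 0.6118 mol.
Mass of NH3 = 0.6118 mol × 17.034 g/mol = 10.42 g.

10.4 g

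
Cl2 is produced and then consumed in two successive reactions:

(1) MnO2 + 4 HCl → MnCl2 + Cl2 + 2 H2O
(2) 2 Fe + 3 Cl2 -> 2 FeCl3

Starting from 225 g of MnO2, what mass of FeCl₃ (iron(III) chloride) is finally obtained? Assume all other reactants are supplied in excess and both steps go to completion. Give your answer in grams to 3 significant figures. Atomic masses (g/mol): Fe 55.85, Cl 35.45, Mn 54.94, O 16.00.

M(MnO2) = 54.94 + 2(16.00) = 86.94 g/mol.
M(FeCl3) = 55.85 + 3(35.45) = 162.20 g/mol.
n(MnO2) = 225.0 / 86.94 = 2.588 mol.
Step 1 gives a 1:1 ratio of MnO2 to Cl2, so n(Cl2) = 2.588 mol.
In step 2 the Cl2:FeCl3 ratio is 3:2, so n(FeCl3) = 1.725 mol.
Mass of FeCl3 = 1.725 × 162.20 = 279.8 g.

280 g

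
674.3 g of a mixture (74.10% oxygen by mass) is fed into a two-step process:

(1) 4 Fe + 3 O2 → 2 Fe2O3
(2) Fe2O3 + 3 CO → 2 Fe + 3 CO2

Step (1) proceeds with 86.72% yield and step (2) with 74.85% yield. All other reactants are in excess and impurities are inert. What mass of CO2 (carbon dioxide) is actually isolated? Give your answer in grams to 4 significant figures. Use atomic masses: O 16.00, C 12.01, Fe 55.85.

Pure O2 = 674.3 × 0.7410 = 499.66 g.
M(O2) = 2(16.00) = 32.00 g/mol.
M(CO2) = 12.01 + 2(16.00) = 44.01 g/mol.
n(O2) = 499.66 / 32.00 = 15.614 mol.
Step 1 (O2:Fe2O3 = 3:2): theoretical n(Fe2O3) = 10.410 mol; at 86.72% yield, n(Fe2O3) = 9.0271 mol.
Step 2 (Fe2O3:CO2 = 1:3): theoretical n(CO2) = 27.081 mol, so theoretical mass = 27.081 × 44.01 = 1191.9 g.
At 74.85% yield, actual mass of CO2 = 1191.9 × 0.7485 = 892.10 g.

892.1 g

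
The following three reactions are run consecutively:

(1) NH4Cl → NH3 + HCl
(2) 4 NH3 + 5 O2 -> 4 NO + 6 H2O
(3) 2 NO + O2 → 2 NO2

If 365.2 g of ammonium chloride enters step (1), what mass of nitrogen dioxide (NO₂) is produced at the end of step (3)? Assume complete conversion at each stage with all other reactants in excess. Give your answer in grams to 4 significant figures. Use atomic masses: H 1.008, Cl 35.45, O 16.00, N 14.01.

M(NH4Cl) = 14.01 + 4(1.008) + 35.45 = 53.492 g/mol.
M(NO2) = 14.01 + 2(16.00) = 46.01 g/mol.
n(NH4Cl) = 365.2 / 53.492 = 6.8272 mol.
Reaction (1): NH4Cl→NH3 ratio 1:1 ⇒ n(NH3) = 6.8272 mol.
Reaction (2): NH3→NO ratio 4:4 ⇒ n(NO) = 6.8272 mol.
Reaction (3): NO→NO2 ratio 2:2 ⇒ n(NO2) = 6.8272 mol.
Mass of NO2 = 6.8272 × 46.01 = 314.12 g.

314.1 g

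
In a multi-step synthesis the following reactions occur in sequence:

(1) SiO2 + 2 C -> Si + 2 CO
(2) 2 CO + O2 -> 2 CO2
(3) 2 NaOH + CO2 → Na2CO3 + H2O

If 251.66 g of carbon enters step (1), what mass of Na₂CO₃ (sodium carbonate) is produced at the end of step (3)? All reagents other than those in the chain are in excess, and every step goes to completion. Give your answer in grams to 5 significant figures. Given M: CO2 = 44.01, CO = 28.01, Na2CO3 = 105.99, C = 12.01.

2220.9 g

n(C) = 251.66 / 12.01 = 20.9542 mol.
Reaction (1): C→CO ratio 2:2 ⇒ n(CO) = 20.9542 mol.
Reaction (2): CO→CO2 ratio 2:2 ⇒ n(CO2) = 20.9542 mol.
Reaction (3): CO2→Na2CO3 ratio 1:1 ⇒ n(Na2CO3) = 20.9542 mol.
Mass of Na2CO3 = 20.9542 × 105.99 = 2220.94 g.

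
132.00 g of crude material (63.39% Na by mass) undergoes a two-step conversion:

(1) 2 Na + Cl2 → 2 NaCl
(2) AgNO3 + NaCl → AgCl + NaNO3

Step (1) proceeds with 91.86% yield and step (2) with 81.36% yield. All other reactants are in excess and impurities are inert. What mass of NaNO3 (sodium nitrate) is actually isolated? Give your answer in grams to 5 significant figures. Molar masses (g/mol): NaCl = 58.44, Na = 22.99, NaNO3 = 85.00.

231.21 g

Pure Na = 132.00 × 0.6339 = 83.6748 g.
n(Na) = 83.6748 / 22.99 = 3.63962 mol.
Step 1 (Na:NaCl = 2:2): theoretical n(NaCl) = 3.63962 mol; at 91.86% yield, n(NaCl) = 3.34335 mol.
Step 2 (NaCl:NaNO3 = 1:1): theoretical n(NaNO3) = 3.34335 mol, so theoretical mass = 3.34335 × 85.00 = 284.185 g.
At 81.36% yield, actual mass of NaNO3 = 284.185 × 0.8136 = 231.213 g.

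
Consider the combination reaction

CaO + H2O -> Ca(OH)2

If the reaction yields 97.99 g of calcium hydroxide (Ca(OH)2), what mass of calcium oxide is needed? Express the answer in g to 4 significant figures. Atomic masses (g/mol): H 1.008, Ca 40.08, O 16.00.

M(Ca(OH)2) = 40.08 + 2(16.00) + 2(1.008) = 74.096 g/mol.
M(CaO) = 40.08 + 16.00 = 56.08 g/mol.
n(Ca(OH)2) = 97.990 g / 74.096 g/mol = 1.3225 mol.
From the equation the Ca(OH)2:CaO mole ratio is 1:1, so n(CaO) = 1.3225 × 1/1 = 1.3225 mol.
Mass of CaO = 1.3225 mol × 56.08 g/mol = 74.164 g.

74.16 g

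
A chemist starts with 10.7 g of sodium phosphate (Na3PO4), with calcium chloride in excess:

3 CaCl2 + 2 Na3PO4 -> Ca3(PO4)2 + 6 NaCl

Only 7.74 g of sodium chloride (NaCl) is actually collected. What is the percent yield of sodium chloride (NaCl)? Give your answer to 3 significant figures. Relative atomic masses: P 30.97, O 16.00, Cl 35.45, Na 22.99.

67.6 %

M(Na3PO4) = 3(22.99) + 30.97 + 4(16.00) = 163.94 g/mol.
M(NaCl) = 22.99 + 35.45 = 58.44 g/mol.
n(Na3PO4) = 10.70 g / 163.94 g/mol = 0.06527 mol.
From the equation the Na3PO4:NaCl mole ratio is 2:6, so n(NaCl) = 0.06527 × 6/2 = 0.1958 mol.
Mass of NaCl = 0.1958 mol × 58.44 g/mol = 11.44 g.
This is the theoretical yield. Percent yield = 7.74 g / 11.44 g × 100% = 67.64%.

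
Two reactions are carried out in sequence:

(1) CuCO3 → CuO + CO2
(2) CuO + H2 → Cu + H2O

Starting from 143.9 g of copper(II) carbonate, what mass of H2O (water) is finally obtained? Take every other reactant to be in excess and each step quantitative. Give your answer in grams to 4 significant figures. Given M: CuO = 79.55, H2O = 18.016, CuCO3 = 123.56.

n(CuCO3) = 143.90 / 123.56 = 1.1646 mol.
Step 1 gives a 1:1 ratio of CuCO3 to CuO, so n(CuO) = 1.1646 mol.
In step 2 the CuO:H2O ratio is 1:1, so n(H2O) = 1.1646 mol.
Mass of H2O = 1.1646 × 18.016 = 20.982 g.

20.98 g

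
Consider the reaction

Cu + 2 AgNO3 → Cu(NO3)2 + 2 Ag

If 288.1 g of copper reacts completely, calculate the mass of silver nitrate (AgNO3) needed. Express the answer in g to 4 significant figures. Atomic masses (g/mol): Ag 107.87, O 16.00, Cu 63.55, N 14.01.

1540 g

M(Cu) = 63.55 g/mol.
M(AgNO3) = 107.87 + 14.01 + 3(16.00) = 169.88 g/mol.
n(Cu) = 288.10 g / 63.55 g/mol = 4.5334 mol.
From the equation the Cu:AgNO3 mole ratio is 1:2, so n(AgNO3) = 4.5334 × 2/1 = 9.0669 mol.
Mass of AgNO3 = 9.0669 mol × 169.88 g/mol = 1540.3 g.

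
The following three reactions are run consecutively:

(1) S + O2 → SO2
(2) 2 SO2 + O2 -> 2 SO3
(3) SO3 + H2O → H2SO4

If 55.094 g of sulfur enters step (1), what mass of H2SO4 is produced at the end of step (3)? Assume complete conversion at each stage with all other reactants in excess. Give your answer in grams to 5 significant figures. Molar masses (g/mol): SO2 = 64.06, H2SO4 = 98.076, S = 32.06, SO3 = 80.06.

168.54 g

n(S) = 55.094 / 32.06 = 1.71847 mol.
Reaction (1): S→SO2 ratio 1:1 ⇒ n(SO2) = 1.71847 mol.
Reaction (2): SO2→SO3 ratio 2:2 ⇒ n(SO3) = 1.71847 mol.
Reaction (3): SO3→H2SO4 ratio 1:1 ⇒ n(H2SO4) = 1.71847 mol.
Mass of H2SO4 = 1.71847 × 98.076 = 168.540 g.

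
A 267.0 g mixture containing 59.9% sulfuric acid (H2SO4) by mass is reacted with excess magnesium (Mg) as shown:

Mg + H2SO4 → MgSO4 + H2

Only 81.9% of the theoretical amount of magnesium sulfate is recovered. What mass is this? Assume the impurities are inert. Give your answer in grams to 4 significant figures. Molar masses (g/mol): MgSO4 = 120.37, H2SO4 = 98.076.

160.8 g

Pure H2SO4 available = 267.0 g × 0.599 = 159.93 g.
n(H2SO4) = 159.93 g / 98.076 g/mol = 1.6307 mol.
From the equation the H2SO4:MgSO4 mole ratio is 1:1, so n(MgSO4) = 1.6307 × 1/1 = 1.6307 mol.
Mass of MgSO4 = 1.6307 mol × 120.37 g/mol = 196.29 g.
Actual mass collected = 196.29 g × 0.819 = 160.76 g.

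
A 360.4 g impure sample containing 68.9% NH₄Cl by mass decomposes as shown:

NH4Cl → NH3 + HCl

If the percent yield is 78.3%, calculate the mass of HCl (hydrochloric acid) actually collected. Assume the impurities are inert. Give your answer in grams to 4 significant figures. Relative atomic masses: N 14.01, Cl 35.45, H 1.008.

132.5 g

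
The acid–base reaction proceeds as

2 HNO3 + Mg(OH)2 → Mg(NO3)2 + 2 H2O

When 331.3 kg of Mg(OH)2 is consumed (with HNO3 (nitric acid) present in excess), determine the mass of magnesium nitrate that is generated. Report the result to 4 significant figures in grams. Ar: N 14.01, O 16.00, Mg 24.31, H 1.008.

842500 g

M(Mg(OH)2) = 24.31 + 2(16.00) + 2(1.008) = 58.326 g/mol.
M(Mg(NO3)2) = 24.31 + 2(14.01) + 6(16.00) = 148.33 g/mol.
Convert: 331.3 kg = 331300 g.
n(Mg(OH)2) = 331300 g / 58.326 g/mol = 5680.1 mol.
From the equation the Mg(OH)2:Mg(NO3)2 mole ratio is 1:1, so n(Mg(NO3)2) = 5680.1 × 1/1 = 5680.1 mol.
Mass of Mg(NO3)2 = 5680.1 mol × 148.33 g/mol = 842540 g.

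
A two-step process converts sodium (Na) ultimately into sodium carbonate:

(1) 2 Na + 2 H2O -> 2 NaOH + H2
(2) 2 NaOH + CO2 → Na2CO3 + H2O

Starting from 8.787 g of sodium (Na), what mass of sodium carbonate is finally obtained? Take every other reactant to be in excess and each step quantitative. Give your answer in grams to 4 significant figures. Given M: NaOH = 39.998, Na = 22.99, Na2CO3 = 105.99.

20.26 g

n(Na) = 8.7870 / 22.99 = 0.38221 mol.
Step 1 gives a 2:2 ratio of Na to NaOH, so n(NaOH) = 0.38221 mol.
In step 2 the NaOH:Na2CO3 ratio is 2:1, so n(Na2CO3) = 0.19110 mol.
Mass of Na2CO3 = 0.19110 × 105.99 = 20.255 g.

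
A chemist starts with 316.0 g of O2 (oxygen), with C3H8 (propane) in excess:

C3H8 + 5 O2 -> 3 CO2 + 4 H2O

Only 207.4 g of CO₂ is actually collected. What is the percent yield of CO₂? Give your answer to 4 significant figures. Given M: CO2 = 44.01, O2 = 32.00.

79.54 %

n(O2) = 316.00 g / 32.00 g/mol = 9.8750 mol.
From the equation the O2:CO2 mole ratio is 5:3, so n(CO2) = 9.8750 × 3/5 = 5.9250 mol.
Mass of CO2 = 5.9250 mol × 44.01 g/mol = 260.76 g.
This is the theoretical yield. Percent yield = 207.4 g / 260.76 g × 100% = 79.537%.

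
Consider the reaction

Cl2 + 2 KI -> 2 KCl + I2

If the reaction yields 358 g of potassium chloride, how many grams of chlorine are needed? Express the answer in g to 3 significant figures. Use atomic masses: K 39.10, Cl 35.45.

170 g

M(KCl) = 39.10 + 35.45 = 74.55 g/mol.
M(Cl2) = 2(35.45) = 70.90 g/mol.
n(KCl) = 358.0 g / 74.55 g/mol = 4.802 mol.
From the equation the KCl:Cl2 mole ratio is 2:1, so n(Cl2) = 4.802 × 1/2 = 2.401 mol.
Mass of Cl2 = 2.401 mol × 70.90 g/mol = 170.2 g.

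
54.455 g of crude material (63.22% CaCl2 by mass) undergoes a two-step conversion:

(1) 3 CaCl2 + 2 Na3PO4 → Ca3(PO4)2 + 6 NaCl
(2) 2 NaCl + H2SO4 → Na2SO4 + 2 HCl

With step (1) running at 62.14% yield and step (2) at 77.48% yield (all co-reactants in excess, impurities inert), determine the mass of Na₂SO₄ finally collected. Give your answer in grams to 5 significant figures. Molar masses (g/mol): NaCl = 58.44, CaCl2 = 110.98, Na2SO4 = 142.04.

21.214 g

Pure CaCl2 = 54.455 × 0.6322 = 34.4265 g.
n(CaCl2) = 34.4265 / 110.98 = 0.310204 mol.
Step 1 (CaCl2:NaCl = 3:6): theoretical n(NaCl) = 0.620408 mol; at 62.14% yield, n(NaCl) = 0.385522 mol.
Step 2 (NaCl:Na2SO4 = 2:1): theoretical n(Na2SO4) = 0.192761 mol, so theoretical mass = 0.192761 × 142.04 = 27.3797 g.
At 77.48% yield, actual mass of Na2SO4 = 27.3797 × 0.7748 = 21.2138 g.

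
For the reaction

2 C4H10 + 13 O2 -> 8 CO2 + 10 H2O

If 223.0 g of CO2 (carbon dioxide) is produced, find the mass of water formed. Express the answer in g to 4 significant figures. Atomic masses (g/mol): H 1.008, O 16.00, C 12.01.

M(CO2) = 12.01 + 2(16.00) = 44.01 g/mol.
M(H2O) = 2(1.008) + 16.00 = 18.016 g/mol.
n(CO2) = 223.00 g / 44.01 g/mol = 5.0670 mol.
From the equation the CO2:H2O mole ratio is 8:10, so n(H2O) = 5.0670 × 10/8 = 6.3338 mol.
Mass of H2O = 6.3338 mol × 18.016 g/mol = 114.11 g.

114.1 g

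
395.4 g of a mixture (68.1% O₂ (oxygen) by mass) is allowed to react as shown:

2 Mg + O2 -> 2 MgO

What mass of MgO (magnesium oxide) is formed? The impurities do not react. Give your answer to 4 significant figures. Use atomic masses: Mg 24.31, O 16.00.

Mass of pure O2 = 395.4 g × 0.681 = 269.27 g.
M(O2) = 2(16.00) = 32.00 g/mol.
M(MgO) = 24.31 + 16.00 = 40.31 g/mol.
n(O2) = 269.27 g / 32.00 g/mol = 8.4146 mol.
From the equation the O2:MgO mole ratio is 1:2, so n(MgO) = 8.4146 × 2/1 = 16.829 mol.
Mass of MgO = 16.829 mol × 40.31 g/mol = 678.39 g.

678.4 g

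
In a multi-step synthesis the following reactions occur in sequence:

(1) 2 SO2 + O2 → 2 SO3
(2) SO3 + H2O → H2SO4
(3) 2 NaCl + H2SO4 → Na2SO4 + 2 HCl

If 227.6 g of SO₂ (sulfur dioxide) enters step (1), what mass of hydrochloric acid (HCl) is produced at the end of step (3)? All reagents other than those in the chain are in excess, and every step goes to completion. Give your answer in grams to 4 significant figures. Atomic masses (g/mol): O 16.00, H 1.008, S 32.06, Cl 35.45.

259.1 g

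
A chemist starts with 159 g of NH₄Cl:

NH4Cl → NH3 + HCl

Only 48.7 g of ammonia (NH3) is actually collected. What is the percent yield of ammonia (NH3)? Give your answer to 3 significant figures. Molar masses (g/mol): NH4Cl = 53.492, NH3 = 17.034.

n(NH4Cl) = 159.0 g / 53.492 g/mol = 2.972 mol.
From the equation the NH4Cl:NH3 mole ratio is 1:1, so n(NH3) = 2.972 × 1/1 = 2.972 mol.
Mass of NH3 = 2.972 mol × 17.034 g/mol = 50.63 g.
This is the theoretical yield. Percent yield = 48.7 g / 50.63 g × 100% = 96.18%.

96.2 %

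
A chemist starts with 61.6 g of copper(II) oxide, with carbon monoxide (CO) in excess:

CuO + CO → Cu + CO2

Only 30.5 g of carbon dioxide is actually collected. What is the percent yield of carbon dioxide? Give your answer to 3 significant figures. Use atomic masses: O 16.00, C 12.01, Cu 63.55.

89.5 %

M(CuO) = 63.55 + 16.00 = 79.55 g/mol.
M(CO2) = 12.01 + 2(16.00) = 44.01 g/mol.
n(CuO) = 61.60 g / 79.55 g/mol = 0.7744 mol.
From the equation the CuO:CO2 mole ratio is 1:1, so n(CO2) = 0.7744 × 1/1 = 0.7744 mol.
Mass of CO2 = 0.7744 mol × 44.01 g/mol = 34.08 g.
This is the theoretical yield. Percent yield = 30.5 g / 34.08 g × 100% = 89.50%.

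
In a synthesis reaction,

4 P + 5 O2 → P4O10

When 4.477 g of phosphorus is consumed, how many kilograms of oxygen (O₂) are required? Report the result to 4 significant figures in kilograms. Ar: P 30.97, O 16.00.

0.005782 kg

M(P) = 30.97 g/mol.
M(O2) = 2(16.00) = 32.00 g/mol.
n(P) = 4.4770 g / 30.97 g/mol = 0.14456 mol.
From the equation the P:O2 mole ratio is 4:5, so n(O2) = 0.14456 × 5/4 = 0.18070 mol.
Mass of O2 = 0.18070 mol × 32.00 g/mol = 5.7824 g.
Converting to kg: 5.7824 g = 0.005782 kg.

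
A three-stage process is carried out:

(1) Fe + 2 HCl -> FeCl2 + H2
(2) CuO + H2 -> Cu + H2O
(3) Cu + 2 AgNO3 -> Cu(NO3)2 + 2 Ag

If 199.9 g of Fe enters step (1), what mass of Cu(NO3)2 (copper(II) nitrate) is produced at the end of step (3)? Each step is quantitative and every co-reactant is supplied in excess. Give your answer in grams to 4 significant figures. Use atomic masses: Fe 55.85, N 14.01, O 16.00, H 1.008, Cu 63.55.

M(Fe) = 55.85 g/mol.
M(Cu(NO3)2) = 63.55 + 2(14.01) + 6(16.00) = 187.57 g/mol.
n(Fe) = 199.9 / 55.85 = 3.5792 mol.
Reaction (1): Fe→H2 ratio 1:1 ⇒ n(H2) = 3.5792 mol.
Reaction (2): H2→Cu ratio 1:1 ⇒ n(Cu) = 3.5792 mol.
Reaction (3): Cu→Cu(NO3)2 ratio 1:1 ⇒ n(Cu(NO3)2) = 3.5792 mol.
Mass of Cu(NO3)2 = 3.5792 × 187.57 = 671.36 g.

671.4 g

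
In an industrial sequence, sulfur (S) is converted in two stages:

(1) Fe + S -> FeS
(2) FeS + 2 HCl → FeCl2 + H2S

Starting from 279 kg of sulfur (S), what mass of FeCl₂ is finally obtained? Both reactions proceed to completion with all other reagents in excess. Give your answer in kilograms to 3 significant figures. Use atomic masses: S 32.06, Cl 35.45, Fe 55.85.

1100 kg

M(S) = 32.06 g/mol.
M(FeCl2) = 55.85 + 2(35.45) = 126.75 g/mol.
279 kg = 279000 g.
n(S) = 279000 / 32.06 = 8702 mol.
Step 1 gives a 1:1 ratio of S to FeS, so n(FeS) = 8702 mol.
In step 2 the FeS:FeCl2 ratio is 1:1, so n(FeCl2) = 8702 mol.
Mass of FeCl2 = 8702 × 126.75 = 1.103 × 10^6 g = 1100 kg.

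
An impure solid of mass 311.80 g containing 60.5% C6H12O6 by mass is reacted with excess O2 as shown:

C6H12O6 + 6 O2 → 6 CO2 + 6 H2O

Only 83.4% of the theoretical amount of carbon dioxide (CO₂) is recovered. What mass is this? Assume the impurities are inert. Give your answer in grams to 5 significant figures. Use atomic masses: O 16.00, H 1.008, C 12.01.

Pure C6H12O6 available = 311.80 g × 0.605 = 188.639 g.
M(C6H12O6) = 6(12.01) + 12(1.008) + 6(16.00) = 180.156 g/mol.
M(CO2) = 12.01 + 2(16.00) = 44.01 g/mol.
n(C6H12O6) = 188.639 g / 180.156 g/mol = 1.04709 mol.
From the equation the C6H12O6:CO2 mole ratio is 1:6, so n(CO2) = 1.04709 × 6/1 = 6.28252 mol.
Mass of CO2 = 6.28252 mol × 44.01 g/mol = 276.494 g.
Actual mass collected = 276.494 g × 0.834 = 230.596 g.

230.60 g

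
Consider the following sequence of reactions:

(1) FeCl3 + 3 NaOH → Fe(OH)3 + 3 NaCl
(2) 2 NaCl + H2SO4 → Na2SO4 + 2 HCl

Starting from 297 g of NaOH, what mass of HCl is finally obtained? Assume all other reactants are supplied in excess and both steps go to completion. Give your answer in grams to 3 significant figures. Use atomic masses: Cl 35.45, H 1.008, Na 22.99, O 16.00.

M(NaOH) = 22.99 + 16.00 + 1.008 = 39.998 g/mol.
M(HCl) = 1.008 + 35.45 = 36.458 g/mol.
n(NaOH) = 297.0 / 39.998 = 7.425 mol.
Step 1 gives a 3:3 ratio of NaOH to NaCl, so n(NaCl) = 7.425 mol.
In step 2 the NaCl:HCl ratio is 2:2, so n(HCl) = 7.425 mol.
Mass of HCl = 7.425 × 36.458 = 270.7 g.

271 g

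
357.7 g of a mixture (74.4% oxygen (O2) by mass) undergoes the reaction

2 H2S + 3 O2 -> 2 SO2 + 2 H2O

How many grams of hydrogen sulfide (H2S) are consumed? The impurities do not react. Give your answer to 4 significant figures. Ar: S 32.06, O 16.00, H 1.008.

188.9 g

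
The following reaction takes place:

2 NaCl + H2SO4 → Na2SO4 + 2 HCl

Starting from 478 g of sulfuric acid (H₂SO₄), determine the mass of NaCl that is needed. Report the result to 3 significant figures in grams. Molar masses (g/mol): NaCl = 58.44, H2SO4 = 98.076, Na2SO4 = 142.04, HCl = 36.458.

n(H2SO4) = 478.0 g / 98.076 g/mol = 4.874 mol.
From the equation the H2SO4:NaCl mole ratio is 1:2, so n(NaCl) = 4.874 × 2/1 = 9.748 mol.
Mass of NaCl = 9.748 mol × 58.44 g/mol = 569.6 g.

570 g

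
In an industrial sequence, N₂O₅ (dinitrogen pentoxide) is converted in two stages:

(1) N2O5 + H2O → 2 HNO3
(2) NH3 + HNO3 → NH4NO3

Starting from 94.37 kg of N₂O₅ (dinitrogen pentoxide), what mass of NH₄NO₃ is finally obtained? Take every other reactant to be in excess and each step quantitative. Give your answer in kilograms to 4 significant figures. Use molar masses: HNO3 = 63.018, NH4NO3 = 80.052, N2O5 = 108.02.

94.37 kg = 94370 g.
n(N2O5) = 94370 / 108.02 = 873.63 mol.
Step 1 gives a 1:2 ratio of N2O5 to HNO3, so n(HNO3) = 1747.3 mol.
In step 2 the HNO3:NH4NO3 ratio is 1:1, so n(NH4NO3) = 1747.3 mol.
Mass of NH4NO3 = 1747.3 × 80.052 = 139870 g = 139.9 kg.

139.9 kg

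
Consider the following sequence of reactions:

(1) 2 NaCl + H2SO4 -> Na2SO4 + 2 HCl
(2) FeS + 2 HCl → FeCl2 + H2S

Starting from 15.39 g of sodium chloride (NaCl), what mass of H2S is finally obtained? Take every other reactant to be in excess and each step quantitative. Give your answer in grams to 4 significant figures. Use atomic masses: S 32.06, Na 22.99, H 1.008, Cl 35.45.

4.487 g

M(NaCl) = 22.99 + 35.45 = 58.44 g/mol.
M(H2S) = 2(1.008) + 32.06 = 34.076 g/mol.
n(NaCl) = 15.390 / 58.44 = 0.26335 mol.
Step 1 gives a 2:2 ratio of NaCl to HCl, so n(HCl) = 0.26335 mol.
In step 2 the HCl:H2S ratio is 2:1, so n(H2S) = 0.13167 mol.
Mass of H2S = 0.13167 × 34.076 = 4.4869 g.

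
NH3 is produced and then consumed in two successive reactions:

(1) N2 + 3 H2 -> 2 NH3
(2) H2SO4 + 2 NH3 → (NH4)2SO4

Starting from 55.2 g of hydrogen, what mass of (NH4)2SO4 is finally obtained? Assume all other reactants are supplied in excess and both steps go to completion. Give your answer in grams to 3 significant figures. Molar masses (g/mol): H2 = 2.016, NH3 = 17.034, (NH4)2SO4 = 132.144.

1210 g

n(H2) = 55.20 / 2.016 = 27.38 mol.
Step 1 gives a 3:2 ratio of H2 to NH3, so n(NH3) = 18.25 mol.
In step 2 the NH3:(NH4)2SO4 ratio is 2:1, so n((NH4)2SO4) = 9.127 mol.
Mass of (NH4)2SO4 = 9.127 × 132.144 = 1206 g.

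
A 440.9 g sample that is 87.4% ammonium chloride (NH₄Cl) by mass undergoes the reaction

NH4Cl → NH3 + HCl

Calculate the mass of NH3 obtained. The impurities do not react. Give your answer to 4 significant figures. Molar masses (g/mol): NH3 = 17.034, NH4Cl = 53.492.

Mass of pure NH4Cl = 440.9 g × 0.874 = 385.35 g.
n(NH4Cl) = 385.35 g / 53.492 g/mol = 7.2038 mol.
From the equation the NH4Cl:NH3 mole ratio is 1:1, so n(NH3) = 7.2038 × 1/1 = 7.2038 mol.
Mass of NH3 = 7.2038 mol × 17.034 g/mol = 122.71 g.

122.7 g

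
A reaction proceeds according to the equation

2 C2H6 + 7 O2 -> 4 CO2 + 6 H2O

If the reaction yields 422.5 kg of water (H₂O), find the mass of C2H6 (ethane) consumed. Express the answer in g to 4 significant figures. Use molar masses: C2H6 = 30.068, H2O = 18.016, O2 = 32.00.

Convert: 422.5 kg = 422500 g.
n(H2O) = 422500 g / 18.016 g/mol = 23451 mol.
From the equation the H2O:C2H6 mole ratio is 6:2, so n(C2H6) = 23451 × 2/6 = 7817.1 mol.
Mass of C2H6 = 7817.1 mol × 30.068 g/mol = 235050 g.

235000 g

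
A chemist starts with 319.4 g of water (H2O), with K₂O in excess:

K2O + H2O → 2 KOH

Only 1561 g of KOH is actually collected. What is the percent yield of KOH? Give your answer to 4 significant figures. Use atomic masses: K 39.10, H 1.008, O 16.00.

M(H2O) = 2(1.008) + 16.00 = 18.016 g/mol.
M(KOH) = 39.10 + 16.00 + 1.008 = 56.108 g/mol.
n(H2O) = 319.40 g / 18.016 g/mol = 17.729 mol.
From the equation the H2O:KOH mole ratio is 1:2, so n(KOH) = 17.729 × 2/1 = 35.457 mol.
Mass of KOH = 35.457 mol × 56.108 g/mol = 1989.4 g.
This is the theoretical yield. Percent yield = 1561 g / 1989.4 g × 100% = 78.464%.

78.46 %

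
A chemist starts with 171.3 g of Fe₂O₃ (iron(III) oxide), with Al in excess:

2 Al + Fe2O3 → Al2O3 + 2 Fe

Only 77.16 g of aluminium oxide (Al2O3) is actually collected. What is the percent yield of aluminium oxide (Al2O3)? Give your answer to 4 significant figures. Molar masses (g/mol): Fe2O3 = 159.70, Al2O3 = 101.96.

70.55 %

n(Fe2O3) = 171.30 g / 159.70 g/mol = 1.0726 mol.
From the equation the Fe2O3:Al2O3 mole ratio is 1:1, so n(Al2O3) = 1.0726 × 1/1 = 1.0726 mol.
Mass of Al2O3 = 1.0726 mol × 101.96 g/mol = 109.37 g.
This is the theoretical yield. Percent yield = 77.16 g / 109.37 g × 100% = 70.552%.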